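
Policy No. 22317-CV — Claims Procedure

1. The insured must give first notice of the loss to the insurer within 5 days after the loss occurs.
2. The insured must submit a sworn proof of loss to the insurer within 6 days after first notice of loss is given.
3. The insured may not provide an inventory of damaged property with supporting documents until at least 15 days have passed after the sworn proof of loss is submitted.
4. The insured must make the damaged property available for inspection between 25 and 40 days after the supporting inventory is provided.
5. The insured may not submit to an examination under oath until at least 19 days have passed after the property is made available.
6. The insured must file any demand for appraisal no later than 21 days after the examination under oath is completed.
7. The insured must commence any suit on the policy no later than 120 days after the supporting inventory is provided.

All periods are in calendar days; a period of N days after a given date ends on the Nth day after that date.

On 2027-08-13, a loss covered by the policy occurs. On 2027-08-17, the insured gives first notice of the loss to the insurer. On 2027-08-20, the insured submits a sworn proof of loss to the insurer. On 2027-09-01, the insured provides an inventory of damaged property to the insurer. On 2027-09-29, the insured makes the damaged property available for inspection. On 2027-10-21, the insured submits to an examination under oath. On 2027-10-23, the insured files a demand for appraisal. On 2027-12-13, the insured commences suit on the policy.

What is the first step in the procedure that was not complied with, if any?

Step 3

Step 1 — counting 5 days from 2027-08-13 (when the loss occurs) gives a deadline of 2027-08-18; 2027-08-17 is within that limit.
Step 2 — counting 6 days from 2027-08-17 (when first notice of loss is given) gives a deadline of 2027-08-23; done 2027-08-20 — timely.
Step 3 — must wait 15 days from 2027-08-20 (when the sworn proof of loss is submitted), so not before 2027-09-04; acted on 2027-09-01, 3 days prematurely.
The procedure was therefore not followed at step 3.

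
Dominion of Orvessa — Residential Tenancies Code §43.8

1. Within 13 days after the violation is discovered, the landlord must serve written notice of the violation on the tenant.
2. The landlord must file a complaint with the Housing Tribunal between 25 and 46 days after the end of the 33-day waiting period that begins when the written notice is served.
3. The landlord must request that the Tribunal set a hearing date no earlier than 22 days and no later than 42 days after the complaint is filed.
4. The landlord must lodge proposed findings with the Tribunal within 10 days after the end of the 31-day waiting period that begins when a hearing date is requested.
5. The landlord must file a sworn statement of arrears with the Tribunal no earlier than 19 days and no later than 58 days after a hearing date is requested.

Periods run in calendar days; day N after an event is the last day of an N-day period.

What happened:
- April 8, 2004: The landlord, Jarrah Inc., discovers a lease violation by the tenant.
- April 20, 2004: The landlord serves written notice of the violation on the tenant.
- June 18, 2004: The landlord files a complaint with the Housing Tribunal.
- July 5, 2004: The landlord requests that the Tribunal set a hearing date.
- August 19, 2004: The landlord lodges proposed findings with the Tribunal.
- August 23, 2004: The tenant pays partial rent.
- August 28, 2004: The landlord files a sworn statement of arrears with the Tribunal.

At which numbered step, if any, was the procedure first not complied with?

Step 3

Step 1 — counting 13 days from April 8, 2004 (when the violation is discovered) gives a deadline of April 21, 2004; April 20, 2004 is within that limit.
Step 2 — 25 and 46 days from May 23, 2004 (end of the 33-day waiting period, which began when the written notice is served on April 20, 2004) are June 17, 2004 and July 8, 2004 respectively; June 18, 2004 falls inside that range.
Step 3 — 22 and 42 days from June 18, 2004 (when the complaint is filed) are July 10, 2004 and July 30, 2004 respectively; July 5, 2004 is 5 days too early.
No need to go further; step 3 was not satisfied.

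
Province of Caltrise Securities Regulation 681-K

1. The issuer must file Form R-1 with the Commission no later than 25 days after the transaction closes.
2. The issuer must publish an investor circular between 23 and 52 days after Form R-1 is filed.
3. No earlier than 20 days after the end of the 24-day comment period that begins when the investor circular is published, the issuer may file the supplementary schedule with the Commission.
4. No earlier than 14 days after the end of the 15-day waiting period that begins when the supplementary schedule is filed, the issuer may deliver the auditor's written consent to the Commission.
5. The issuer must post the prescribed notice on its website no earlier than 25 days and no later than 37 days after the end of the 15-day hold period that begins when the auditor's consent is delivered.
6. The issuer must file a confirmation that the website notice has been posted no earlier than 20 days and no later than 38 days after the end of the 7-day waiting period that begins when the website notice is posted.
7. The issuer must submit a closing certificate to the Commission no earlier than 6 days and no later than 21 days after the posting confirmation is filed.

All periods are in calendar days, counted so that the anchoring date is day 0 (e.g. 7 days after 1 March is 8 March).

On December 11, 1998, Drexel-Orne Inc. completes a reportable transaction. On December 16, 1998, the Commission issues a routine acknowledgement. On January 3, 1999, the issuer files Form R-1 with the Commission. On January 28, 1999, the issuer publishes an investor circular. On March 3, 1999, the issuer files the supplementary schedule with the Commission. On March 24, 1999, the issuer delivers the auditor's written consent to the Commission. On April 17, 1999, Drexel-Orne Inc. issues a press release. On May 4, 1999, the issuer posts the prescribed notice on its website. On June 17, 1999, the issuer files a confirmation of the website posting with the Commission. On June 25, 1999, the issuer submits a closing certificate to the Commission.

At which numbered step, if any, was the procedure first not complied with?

Step 1: 25 days after December 11, 1998 (when the transaction closes) is January 5, 1999; January 3, 1999 is within that limit.
Step 2: the window is 23–52 days after January 3, 1999 (when Form R-1 is filed), so January 26, 1999 through February 24, 1999; done January 28, 1999 — within the window.
Step 3: the earliest permitted date is 20 days after February 21, 1999 (end of the 24-day comment period, which began when the investor circular is published on January 28, 1999), i.e. March 13, 1999; acted on March 3, 1999, 10 days prematurely.

Step 3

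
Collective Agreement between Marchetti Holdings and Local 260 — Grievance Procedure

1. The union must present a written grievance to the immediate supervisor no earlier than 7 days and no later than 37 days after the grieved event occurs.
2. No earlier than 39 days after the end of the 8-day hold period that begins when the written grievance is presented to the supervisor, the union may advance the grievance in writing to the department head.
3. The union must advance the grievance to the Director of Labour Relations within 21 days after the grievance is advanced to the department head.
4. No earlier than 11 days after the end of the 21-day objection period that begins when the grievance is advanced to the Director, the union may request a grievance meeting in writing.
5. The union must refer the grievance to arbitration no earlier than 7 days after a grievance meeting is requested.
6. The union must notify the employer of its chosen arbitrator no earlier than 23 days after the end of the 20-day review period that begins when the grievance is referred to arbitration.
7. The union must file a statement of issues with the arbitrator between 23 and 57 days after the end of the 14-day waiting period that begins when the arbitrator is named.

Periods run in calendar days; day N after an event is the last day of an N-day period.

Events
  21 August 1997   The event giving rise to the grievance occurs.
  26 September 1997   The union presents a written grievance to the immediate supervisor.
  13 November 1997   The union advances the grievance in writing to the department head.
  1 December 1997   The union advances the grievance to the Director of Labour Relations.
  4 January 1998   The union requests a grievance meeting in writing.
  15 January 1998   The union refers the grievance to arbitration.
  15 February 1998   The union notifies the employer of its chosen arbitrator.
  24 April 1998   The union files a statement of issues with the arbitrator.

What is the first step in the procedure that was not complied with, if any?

(1) the permitted window runs from 21 August 1997 + 7 = 28 August 1997 to 21 August 1997 + 37 = 27 September 1997; done 26 September 1997, which is between those dates.
(2) permitted from 4 October 1997 + 39 days = 12 November 1997 onward; done 13 November 1997, after the minimum wait.
(3) due by 13 November 1997 + 21 days = 4 December 1997; 1 December 1997 is within that limit.
(4) permitted from 22 December 1997 + 11 days = 2 January 1998 onward; done 4 January 1998, after the minimum wait.
(5) permitted from 4 January 1998 + 7 days = 11 January 1998 onward; 15 January 1998 is on or after that date.
(6) permitted from 4 February 1998 + 23 days = 27 February 1998 onward; 15 February 1998 is 12 days before the earliest permitted date.
The analysis stops there.

Step 6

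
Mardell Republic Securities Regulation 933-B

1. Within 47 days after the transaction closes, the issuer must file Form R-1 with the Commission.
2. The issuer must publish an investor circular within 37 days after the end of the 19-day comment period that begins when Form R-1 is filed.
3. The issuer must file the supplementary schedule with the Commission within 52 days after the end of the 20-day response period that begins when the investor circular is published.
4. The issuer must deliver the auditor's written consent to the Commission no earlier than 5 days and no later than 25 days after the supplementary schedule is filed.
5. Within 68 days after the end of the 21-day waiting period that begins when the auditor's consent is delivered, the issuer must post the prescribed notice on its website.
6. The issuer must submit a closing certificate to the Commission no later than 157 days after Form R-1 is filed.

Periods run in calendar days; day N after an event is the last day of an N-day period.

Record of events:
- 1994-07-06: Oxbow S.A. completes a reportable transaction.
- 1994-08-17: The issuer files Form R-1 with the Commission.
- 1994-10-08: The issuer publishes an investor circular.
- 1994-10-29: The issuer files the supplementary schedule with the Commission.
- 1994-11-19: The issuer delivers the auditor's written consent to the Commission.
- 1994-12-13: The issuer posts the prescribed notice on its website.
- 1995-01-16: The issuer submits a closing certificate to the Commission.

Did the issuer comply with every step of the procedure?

Yes

Step 1: 47 days after 1994-07-06 (when the transaction closes) is 1994-08-22; 1994-08-17 is within that limit.
Step 2: 37 days after 1994-09-05 (end of the 19-day comment period, which began when Form R-1 is filed on 1994-08-17) is 1994-10-12; completed 1994-10-08, before the deadline.
Step 3: 52 days after 1994-10-28 (end of the 20-day response period, which began when the investor circular is published on 1994-10-08) is 1994-12-19; done 1994-10-29 — timely.
Step 4: the window is 5–25 days after 1994-10-29 (when the supplementary schedule is filed), so 1994-11-03 through 1994-11-23; done 1994-11-19, which is between those dates.
Step 5: 68 days after 1994-12-10 (end of the 21-day waiting period, which began when the auditor's consent is delivered on 1994-11-19) is 1995-02-16; done 1994-12-13 — timely.
Step 6: 157 days after 1994-08-17 (when Form R-1 is filed) is 1995-01-21; done 1995-01-16 — timely.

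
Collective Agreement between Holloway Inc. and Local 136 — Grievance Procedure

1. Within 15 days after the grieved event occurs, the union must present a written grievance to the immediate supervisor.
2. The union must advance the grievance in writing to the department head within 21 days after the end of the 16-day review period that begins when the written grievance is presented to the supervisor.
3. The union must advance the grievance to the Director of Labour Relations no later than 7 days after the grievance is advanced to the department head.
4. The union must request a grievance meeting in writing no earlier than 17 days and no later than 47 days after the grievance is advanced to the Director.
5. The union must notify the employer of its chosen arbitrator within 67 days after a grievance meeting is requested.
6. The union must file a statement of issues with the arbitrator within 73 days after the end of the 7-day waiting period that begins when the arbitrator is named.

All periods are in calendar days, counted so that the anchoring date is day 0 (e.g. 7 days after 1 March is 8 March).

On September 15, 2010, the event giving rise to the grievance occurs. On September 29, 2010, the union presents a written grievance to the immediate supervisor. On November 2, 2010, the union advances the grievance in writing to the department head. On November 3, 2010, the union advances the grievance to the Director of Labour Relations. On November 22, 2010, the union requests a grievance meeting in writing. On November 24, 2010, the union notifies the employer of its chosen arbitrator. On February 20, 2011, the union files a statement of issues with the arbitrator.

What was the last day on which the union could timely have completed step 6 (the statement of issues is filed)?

February 12, 2011

The arbitrator is named on November 24, 2010; the 7-day waiting period therefore ends December 1, 2010, and step 6 runs from that date. 73 days after December 1, 2010 is February 12, 2011.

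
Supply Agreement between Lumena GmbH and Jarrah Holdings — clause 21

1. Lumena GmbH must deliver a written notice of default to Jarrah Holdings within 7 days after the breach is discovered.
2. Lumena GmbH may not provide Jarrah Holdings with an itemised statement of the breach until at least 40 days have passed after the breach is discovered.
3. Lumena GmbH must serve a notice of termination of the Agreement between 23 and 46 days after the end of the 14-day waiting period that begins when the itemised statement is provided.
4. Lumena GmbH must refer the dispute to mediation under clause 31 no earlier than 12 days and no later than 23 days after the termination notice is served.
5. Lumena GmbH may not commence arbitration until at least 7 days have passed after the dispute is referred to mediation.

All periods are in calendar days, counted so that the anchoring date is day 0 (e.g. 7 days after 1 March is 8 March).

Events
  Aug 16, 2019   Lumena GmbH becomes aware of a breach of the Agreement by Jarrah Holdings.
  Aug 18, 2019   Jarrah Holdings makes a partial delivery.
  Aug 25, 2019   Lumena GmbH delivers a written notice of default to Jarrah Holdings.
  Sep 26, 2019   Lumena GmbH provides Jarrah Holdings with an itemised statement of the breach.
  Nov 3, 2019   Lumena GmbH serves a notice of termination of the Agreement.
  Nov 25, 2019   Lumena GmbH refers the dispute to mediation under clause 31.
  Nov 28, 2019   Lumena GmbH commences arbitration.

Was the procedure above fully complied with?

(1) due by Aug 16, 2019 + 7 days = Aug 23, 2019; Aug 25, 2019 misses that deadline by 2 days.
The procedure was therefore not followed at step 1.

No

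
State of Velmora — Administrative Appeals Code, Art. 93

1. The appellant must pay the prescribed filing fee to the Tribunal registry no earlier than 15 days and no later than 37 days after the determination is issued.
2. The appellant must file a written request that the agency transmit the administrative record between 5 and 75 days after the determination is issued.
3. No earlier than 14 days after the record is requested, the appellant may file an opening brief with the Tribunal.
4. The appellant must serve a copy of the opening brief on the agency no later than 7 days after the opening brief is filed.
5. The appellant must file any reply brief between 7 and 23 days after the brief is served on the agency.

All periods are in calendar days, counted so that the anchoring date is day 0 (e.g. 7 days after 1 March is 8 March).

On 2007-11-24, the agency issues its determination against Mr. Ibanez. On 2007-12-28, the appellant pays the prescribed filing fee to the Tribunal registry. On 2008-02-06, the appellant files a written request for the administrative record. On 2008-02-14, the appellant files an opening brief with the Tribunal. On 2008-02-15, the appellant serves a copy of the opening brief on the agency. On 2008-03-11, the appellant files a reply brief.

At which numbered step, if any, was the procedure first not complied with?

Step 3

Step 1 — 15 and 37 days from 2007-11-24 (when the determination is issued) are 2007-12-09 and 2007-12-31 respectively; done 2007-12-28 — within the window.
Step 2 — 5 and 75 days from 2007-11-24 (when the determination is issued) are 2007-11-29 and 2008-02-07 respectively; done 2008-02-06, which is between those dates.
Step 3 — must wait 14 days from 2008-02-06 (when the record is requested), so not before 2008-02-20; 2008-02-14 is 6 days before the earliest permitted date.
The analysis stops there.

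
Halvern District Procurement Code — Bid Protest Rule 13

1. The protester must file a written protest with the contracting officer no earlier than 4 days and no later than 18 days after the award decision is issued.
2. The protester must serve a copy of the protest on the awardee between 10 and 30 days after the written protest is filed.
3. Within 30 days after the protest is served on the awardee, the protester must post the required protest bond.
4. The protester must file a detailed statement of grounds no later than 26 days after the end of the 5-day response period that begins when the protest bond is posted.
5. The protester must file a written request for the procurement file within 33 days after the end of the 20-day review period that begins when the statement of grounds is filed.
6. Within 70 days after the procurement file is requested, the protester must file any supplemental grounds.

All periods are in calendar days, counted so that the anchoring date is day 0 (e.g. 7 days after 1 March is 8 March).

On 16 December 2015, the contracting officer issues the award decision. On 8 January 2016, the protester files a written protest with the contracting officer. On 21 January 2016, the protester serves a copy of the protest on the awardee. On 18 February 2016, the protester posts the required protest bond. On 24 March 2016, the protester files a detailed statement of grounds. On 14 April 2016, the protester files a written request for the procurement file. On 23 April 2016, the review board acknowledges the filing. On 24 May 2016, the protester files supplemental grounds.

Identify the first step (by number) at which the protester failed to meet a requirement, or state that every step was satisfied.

Step 1 — 4 and 18 days from 16 December 2015 (when the award decision is issued) are 20 December 2015 and 3 January 2016 respectively; 8 January 2016 is 5 days past the end of the window.

Step 1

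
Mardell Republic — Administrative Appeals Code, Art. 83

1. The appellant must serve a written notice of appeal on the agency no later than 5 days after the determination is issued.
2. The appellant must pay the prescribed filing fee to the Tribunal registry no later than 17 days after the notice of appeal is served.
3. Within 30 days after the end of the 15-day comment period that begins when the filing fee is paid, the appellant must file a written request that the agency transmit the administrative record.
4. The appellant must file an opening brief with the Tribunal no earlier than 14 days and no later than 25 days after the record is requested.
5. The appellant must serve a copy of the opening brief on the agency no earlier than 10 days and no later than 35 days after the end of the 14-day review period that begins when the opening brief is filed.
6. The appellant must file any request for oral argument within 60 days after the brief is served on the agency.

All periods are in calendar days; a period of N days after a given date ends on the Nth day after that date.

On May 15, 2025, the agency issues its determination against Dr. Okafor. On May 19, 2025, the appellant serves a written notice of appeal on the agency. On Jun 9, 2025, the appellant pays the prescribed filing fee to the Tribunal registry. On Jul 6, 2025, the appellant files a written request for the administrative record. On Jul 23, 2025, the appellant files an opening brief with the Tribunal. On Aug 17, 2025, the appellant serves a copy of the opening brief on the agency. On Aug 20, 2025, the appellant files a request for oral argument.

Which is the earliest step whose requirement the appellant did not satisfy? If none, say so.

Step 1: 5 days after May 15, 2025 (when the determination is issued) is May 20, 2025; completed May 19, 2025, before the deadline.
Step 2: 17 days after May 19, 2025 (when the notice of appeal is served) is Jun 5, 2025; not done until Jun 9, 2025, 4 days after the deadline.

Step 2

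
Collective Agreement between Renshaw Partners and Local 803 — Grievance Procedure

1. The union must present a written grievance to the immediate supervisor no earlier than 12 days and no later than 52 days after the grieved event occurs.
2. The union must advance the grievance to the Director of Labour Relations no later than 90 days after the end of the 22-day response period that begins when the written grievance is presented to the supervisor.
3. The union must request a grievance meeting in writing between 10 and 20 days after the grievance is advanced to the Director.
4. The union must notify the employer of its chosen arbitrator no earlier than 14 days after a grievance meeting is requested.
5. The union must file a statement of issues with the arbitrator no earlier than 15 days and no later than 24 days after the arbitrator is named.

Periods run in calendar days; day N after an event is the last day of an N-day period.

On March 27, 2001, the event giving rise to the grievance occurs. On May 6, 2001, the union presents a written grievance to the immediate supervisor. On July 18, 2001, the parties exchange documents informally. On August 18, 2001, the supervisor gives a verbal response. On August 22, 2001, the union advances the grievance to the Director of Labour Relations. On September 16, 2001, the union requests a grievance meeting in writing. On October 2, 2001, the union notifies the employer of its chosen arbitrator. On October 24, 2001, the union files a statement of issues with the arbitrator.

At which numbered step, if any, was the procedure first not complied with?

(1) the permitted window runs from March 27, 2001 + 12 = April 8, 2001 to March 27, 2001 + 52 = May 18, 2001; May 6, 2001 falls inside that range.
(2) due by May 28, 2001 + 90 days = August 26, 2001; August 22, 2001 is within that limit.
(3) the permitted window runs from August 22, 2001 + 10 = September 1, 2001 to August 22, 2001 + 20 = September 11, 2001; September 16, 2001 is 5 days past the end of the window.

Step 3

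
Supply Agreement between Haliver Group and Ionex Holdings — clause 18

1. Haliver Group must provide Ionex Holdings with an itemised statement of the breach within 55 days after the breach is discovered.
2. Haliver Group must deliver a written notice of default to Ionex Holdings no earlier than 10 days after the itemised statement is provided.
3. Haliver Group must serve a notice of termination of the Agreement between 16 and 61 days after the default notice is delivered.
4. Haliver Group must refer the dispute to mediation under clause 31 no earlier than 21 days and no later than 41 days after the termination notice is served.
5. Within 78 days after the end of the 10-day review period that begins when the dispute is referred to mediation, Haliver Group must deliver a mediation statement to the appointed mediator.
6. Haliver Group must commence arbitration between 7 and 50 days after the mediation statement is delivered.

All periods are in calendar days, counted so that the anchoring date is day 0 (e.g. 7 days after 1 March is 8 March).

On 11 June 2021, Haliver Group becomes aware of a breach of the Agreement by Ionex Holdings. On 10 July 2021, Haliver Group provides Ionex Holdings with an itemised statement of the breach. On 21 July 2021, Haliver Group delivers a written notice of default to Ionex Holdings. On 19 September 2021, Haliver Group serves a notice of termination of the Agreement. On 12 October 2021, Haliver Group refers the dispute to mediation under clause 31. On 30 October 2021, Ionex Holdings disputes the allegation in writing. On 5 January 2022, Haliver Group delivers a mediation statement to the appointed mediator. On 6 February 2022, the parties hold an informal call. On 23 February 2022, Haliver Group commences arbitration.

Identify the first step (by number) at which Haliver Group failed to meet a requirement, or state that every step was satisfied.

None — every step was satisfied

Step 1 — counting 55 days from 11 June 2021 (when the breach is discovered) gives a deadline of 5 August 2021; 10 July 2021 is within that limit.
Step 2 — must wait 10 days from 10 July 2021 (when the itemised statement is provided), so not before 20 July 2021; done 21 July 2021 — permitted.
Step 3 — 16 and 61 days from 21 July 2021 (when the default notice is delivered) are 6 August 2021 and 20 September 2021 respectively; done 19 September 2021 — within the window.
Step 4 — 21 and 41 days from 19 September 2021 (when the termination notice is served) are 10 October 2021 and 30 October 2021 respectively; 12 October 2021 falls inside that range.
Step 5 — counting 78 days from 22 October 2021 (end of the 10-day review period, which began when the dispute is referred to mediation on 12 October 2021) gives a deadline of 8 January 2022; completed 5 January 2022, before the deadline.
Step 6 — 7 and 50 days from 5 January 2022 (when the mediation statement is delivered) are 12 January 2022 and 24 February 2022 respectively; done 23 February 2022 — within the window.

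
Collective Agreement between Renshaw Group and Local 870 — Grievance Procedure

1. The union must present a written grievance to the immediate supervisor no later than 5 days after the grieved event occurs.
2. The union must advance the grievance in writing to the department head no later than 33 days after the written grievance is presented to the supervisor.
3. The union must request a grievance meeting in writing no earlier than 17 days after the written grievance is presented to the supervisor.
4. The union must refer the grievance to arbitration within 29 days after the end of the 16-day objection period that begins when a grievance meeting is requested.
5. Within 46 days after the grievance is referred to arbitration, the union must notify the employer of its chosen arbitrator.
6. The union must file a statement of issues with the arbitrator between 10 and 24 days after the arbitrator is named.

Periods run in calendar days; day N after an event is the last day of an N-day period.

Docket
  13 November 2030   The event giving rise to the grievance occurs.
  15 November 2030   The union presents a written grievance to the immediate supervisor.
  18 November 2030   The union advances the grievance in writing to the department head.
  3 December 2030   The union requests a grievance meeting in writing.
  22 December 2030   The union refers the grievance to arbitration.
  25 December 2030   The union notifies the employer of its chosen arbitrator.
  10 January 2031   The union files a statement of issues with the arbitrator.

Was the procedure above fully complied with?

Yes

Step 1: 5 days after 13 November 2030 (when the grieved event occurs) is 18 November 2030; done 15 November 2030 — timely.
Step 2: 33 days after 15 November 2030 (when the written grievance is presented to the supervisor) is 18 December 2030; done 18 November 2030 — timely.
Step 3: the earliest permitted date is 17 days after 15 November 2030 (when the written grievance is presented to the supervisor), i.e. 2 December 2030; done 3 December 2030, after the minimum wait.
Step 4: 29 days after 19 December 2030 (end of the 16-day objection period, which began when a grievance meeting is requested on 3 December 2030) is 17 January 2031; done 22 December 2030 — timely.
Step 5: 46 days after 22 December 2030 (when the grievance is referred to arbitration) is 6 February 2031; done 25 December 2030 — timely.
Step 6: the window is 10–24 days after 25 December 2030 (when the arbitrator is named), so 4 January 2031 through 18 January 2031; 10 January 2031 falls inside that range.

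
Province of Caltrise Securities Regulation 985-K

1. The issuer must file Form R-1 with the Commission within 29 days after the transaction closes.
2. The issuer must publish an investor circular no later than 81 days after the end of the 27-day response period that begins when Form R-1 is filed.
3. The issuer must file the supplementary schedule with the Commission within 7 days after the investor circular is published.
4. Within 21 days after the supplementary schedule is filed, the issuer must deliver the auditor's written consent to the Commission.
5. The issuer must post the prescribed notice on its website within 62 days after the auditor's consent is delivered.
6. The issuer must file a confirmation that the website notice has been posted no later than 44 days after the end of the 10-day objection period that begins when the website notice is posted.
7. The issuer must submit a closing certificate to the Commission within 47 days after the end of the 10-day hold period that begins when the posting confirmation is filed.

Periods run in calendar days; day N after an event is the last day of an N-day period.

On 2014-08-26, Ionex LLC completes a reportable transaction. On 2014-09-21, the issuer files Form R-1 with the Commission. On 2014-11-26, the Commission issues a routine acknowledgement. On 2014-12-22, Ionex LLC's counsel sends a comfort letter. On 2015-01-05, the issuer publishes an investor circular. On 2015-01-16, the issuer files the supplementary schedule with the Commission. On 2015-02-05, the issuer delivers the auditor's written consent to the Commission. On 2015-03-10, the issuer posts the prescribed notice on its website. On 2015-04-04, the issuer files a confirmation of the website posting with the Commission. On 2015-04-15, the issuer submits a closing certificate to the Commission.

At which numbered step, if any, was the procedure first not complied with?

Step 3

Step 1: 29 days after 2014-08-26 (when the transaction closes) is 2014-09-24; completed 2014-09-21, before the deadline.
Step 2: 81 days after 2014-10-18 (end of the 27-day response period, which began when Form R-1 is filed on 2014-09-21) is 2015-01-07; completed 2015-01-05, before the deadline.
Step 3: 7 days after 2015-01-05 (when the investor circular is published) is 2015-01-12; not done until 2015-01-16, 4 days after the deadline.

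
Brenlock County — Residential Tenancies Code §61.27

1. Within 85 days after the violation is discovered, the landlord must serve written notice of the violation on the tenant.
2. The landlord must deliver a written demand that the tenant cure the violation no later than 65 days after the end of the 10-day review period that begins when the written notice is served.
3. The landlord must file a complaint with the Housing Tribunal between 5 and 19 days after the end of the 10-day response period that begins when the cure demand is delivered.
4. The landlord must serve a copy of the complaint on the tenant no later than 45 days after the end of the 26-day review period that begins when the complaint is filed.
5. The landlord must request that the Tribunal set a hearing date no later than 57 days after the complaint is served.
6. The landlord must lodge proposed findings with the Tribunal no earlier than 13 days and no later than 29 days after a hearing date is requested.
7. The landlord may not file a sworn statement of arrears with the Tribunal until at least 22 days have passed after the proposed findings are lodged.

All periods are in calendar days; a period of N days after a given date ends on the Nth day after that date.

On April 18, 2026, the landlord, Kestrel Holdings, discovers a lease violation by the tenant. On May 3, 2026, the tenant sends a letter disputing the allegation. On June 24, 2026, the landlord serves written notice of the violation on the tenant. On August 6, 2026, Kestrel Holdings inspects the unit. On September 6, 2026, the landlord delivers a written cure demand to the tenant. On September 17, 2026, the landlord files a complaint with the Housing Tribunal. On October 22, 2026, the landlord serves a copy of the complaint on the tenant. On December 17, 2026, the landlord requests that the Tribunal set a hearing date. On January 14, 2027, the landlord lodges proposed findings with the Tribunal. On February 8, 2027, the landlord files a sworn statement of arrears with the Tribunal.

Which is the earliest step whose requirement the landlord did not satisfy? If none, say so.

Step 3

(1) due by April 18, 2026 + 85 days = July 12, 2026; completed June 24, 2026, before the deadline.
(2) due by July 4, 2026 + 65 days = September 7, 2026; completed September 6, 2026, before the deadline.
(3) the permitted window runs from September 16, 2026 + 5 = September 21, 2026 to September 16, 2026 + 19 = October 5, 2026; done September 17, 2026 — 4 days before the window opened.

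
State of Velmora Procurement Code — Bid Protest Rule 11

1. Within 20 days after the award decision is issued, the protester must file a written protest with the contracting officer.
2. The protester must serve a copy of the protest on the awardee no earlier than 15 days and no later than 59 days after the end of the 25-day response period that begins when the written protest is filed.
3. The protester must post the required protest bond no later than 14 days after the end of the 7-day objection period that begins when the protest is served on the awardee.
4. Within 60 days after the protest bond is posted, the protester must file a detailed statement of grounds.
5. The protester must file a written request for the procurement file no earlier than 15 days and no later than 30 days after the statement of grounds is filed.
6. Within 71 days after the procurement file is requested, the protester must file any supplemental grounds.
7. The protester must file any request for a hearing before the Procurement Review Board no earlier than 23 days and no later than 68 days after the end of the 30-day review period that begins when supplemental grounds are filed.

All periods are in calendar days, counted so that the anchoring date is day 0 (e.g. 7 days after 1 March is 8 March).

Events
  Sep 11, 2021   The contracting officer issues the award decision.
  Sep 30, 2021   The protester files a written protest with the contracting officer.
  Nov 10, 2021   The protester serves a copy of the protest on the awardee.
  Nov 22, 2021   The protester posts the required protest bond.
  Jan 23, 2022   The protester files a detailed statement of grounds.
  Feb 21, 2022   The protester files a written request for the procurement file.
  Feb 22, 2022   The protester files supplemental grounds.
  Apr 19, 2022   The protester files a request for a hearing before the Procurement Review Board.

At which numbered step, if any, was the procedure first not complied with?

Step 4

(1) due by Sep 11, 2021 + 20 days = Oct 1, 2021; Sep 30, 2021 is within that limit.
(2) the permitted window runs from Oct 25, 2021 + 15 = Nov 9, 2021 to Oct 25, 2021 + 59 = Dec 23, 2021; done Nov 10, 2021, which is between those dates.
(3) due by Nov 17, 2021 + 14 days = Dec 1, 2021; Nov 22, 2021 is within that limit.
(4) due by Nov 22, 2021 + 60 days = Jan 21, 2022; Jan 23, 2022 misses that deadline by 2 days.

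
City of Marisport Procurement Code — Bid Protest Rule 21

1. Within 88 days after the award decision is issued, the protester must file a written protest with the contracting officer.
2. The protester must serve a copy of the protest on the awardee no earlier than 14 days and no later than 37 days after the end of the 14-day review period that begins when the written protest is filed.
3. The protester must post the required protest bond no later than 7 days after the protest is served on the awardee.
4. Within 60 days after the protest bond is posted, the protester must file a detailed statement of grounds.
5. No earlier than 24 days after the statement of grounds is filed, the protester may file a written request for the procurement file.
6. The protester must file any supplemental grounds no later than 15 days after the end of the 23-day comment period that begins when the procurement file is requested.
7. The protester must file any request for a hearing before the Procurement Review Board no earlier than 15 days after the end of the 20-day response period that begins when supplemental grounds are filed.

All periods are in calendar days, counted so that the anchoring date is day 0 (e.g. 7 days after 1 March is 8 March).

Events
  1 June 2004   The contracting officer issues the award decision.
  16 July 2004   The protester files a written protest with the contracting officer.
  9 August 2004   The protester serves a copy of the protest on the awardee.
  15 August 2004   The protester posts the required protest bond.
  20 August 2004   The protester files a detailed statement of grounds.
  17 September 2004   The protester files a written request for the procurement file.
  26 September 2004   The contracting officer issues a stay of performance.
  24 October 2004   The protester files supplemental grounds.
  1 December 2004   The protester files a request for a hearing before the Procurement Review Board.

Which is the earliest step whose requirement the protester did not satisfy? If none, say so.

Step 1 — counting 88 days from 1 June 2004 (when the award decision is issued) gives a deadline of 28 August 2004; done 16 July 2004 — timely.
Step 2 — 14 and 37 days from 30 July 2004 (end of the 14-day review period, which began when the written protest is filed on 16 July 2004) are 13 August 2004 and 5 September 2004 respectively; done 9 August 2004 — 4 days before the window opened.

Step 2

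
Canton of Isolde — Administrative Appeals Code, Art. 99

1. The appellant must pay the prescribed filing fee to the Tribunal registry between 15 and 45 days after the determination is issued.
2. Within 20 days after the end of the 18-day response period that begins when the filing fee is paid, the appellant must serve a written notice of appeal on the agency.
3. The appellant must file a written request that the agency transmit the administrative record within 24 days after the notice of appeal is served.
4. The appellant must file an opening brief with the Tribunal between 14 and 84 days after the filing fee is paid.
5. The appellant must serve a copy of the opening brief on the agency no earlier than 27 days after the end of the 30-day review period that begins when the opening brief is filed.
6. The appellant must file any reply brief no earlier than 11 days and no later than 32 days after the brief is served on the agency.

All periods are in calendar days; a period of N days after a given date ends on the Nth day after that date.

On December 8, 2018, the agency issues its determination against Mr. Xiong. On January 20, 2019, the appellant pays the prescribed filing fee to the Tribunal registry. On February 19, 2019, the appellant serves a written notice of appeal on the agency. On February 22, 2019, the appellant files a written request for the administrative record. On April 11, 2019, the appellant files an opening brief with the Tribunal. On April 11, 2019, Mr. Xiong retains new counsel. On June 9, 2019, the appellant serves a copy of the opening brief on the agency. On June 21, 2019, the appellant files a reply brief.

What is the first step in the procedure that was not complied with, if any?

Step 1 — 15 and 45 days from December 8, 2018 (when the determination is issued) are December 23, 2018 and January 22, 2019 respectively; January 20, 2019 falls inside that range.
Step 2 — counting 20 days from February 7, 2019 (end of the 18-day response period, which began when the filing fee is paid on January 20, 2019) gives a deadline of February 27, 2019; February 19, 2019 is within that limit.
Step 3 — counting 24 days from February 19, 2019 (when the notice of appeal is served) gives a deadline of March 15, 2019; completed February 22, 2019, before the deadline.
Step 4 — 14 and 84 days from January 20, 2019 (when the filing fee is paid) are February 3, 2019 and April 14, 2019 respectively; done April 11, 2019 — within the window.
Step 5 — must wait 27 days from May 11, 2019 (end of the 30-day review period, which began when the opening brief is filed on April 11, 2019), so not before June 7, 2019; done June 9, 2019 — permitted.
Step 6 — 11 and 32 days from June 9, 2019 (when the brief is served on the agency) are June 20, 2019 and July 11, 2019 respectively; done June 21, 2019, which is between those dates.

None — every step was satisfied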